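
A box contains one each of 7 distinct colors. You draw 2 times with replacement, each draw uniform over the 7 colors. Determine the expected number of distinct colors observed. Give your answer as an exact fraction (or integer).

Let Xⱼ=1 if type j appears at least once. P(Xⱼ=1) = 1 − ((7−1)/7)^2 = 13/49.
E[#distinct] = 7·13/49 = 13/7.

13/7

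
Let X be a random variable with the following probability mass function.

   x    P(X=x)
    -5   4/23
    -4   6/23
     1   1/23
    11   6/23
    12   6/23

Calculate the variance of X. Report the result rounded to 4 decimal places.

60.6352

E[X] = (4/23)·(-5) + (6/23)·(-4) + (1/23)·1 + (6/23)·11 + (6/23)·12 = 95/23
E[X²] = (4/23)·25 + (6/23)·16 + (1/23)·1 + (6/23)·121 + (6/23)·144 = 1787/23
Var(X) = 1787/23 − (95/23)² = 32076/529 ≈ 60.6352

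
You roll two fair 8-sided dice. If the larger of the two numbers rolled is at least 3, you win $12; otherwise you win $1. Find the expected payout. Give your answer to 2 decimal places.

$11.31

E[payout] = (1/16)·1 + (15/16)·12 = 181/16
≈ $11.31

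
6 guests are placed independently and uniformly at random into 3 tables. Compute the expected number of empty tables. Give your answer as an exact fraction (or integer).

Let Xⱼ=1 if table j is empty. P(Xⱼ=1) = ((3-1)/3)^6 = 64/729.
By linearity, E[#empty] = 3·64/729 = 64/243.

64/243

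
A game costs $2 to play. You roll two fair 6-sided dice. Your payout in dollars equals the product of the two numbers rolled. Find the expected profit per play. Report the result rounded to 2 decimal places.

$10.25

Distribution of the product of the two numbers rolled: 1 w.p. 1/36, 2 w.p. 1/18, 3 w.p. 1/18, 4 w.p. 1/12, 5 w.p. 1/18, 6 w.p. 1/9, …
E[payout] = (1/36)·1 + (1/18)·2 + (1/18)·3 + (1/12)·4 + (1/18)·5 + (1/9)·6 + (1/18)·8 + (1/36)·9 + (1/18)·10 + (1/9)·12 + (1/18)·15 + (1/36)·16 + (1/18)·18 + (1/18)·20 + (1/18)·24 + (1/36)·25 + (1/18)·30 + (1/36)·36 = 49/4
Expected profit = 49/4 − 2 = 41/4 ≈ $10.25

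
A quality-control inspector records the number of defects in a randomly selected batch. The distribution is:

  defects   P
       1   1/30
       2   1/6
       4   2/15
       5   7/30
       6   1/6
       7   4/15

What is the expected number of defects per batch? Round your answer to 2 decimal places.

E[X] = (1/30)·1 + (1/6)·2 + (2/15)·4 + (7/30)·5 + (1/6)·6 + (4/15)·7
     = 74/15 ≈ 4.93

4.93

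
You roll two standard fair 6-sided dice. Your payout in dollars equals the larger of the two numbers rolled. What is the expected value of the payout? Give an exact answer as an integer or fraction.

Distribution of the larger of the two numbers rolled: 1 w.p. 1/36, 2 w.p. 1/12, 3 w.p. 5/36, 4 w.p. 7/36, 5 w.p. 1/4, 6 w.p. 11/36
E[payout] = (1/36)·1 + (1/12)·2 + (5/36)·3 + (7/36)·4 + (1/4)·5 + (11/36)·6 = 161/36

161/36 dollars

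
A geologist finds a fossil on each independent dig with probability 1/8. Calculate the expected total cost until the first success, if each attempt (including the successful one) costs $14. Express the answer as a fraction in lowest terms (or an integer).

E[#attempts] = 1/p = 8; E[cost] = 14·8 = 112.

$112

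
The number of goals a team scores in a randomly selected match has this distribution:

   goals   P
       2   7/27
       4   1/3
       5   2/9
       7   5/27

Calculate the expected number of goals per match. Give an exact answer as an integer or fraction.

E[X] = (7/27)·2 + (1/3)·4 + (2/9)·5 + (5/27)·7
     = 115/27

115/27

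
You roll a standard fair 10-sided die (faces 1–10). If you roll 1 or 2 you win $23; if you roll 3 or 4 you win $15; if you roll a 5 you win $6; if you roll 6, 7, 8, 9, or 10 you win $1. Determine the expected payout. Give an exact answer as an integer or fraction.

E[payout] = (1/2)·1 + (1/10)·6 + (1/5)·15 + (1/5)·23 = 87/10

87/10 dollars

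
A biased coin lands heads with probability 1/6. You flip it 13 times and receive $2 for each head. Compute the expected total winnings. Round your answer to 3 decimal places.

$4.333

E[#heads] = 13·1/6 = 13/6 (linearity over flips).
E[winnings] = 2·13/6 = 13/3.
≈ 4.333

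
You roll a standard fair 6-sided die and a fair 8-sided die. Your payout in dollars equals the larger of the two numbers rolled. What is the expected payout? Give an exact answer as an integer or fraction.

251/48 dollars

Distribution of the larger of the two numbers rolled: 1 w.p. 1/48, 2 w.p. 1/16, 3 w.p. 5/48, 4 w.p. 7/48, 5 w.p. 3/16, 6 w.p. 11/48, …
E[payout] = (1/48)·1 + (1/16)·2 + (5/48)·3 + (7/48)·4 + (3/16)·5 + (11/48)·6 + (1/8)·7 + (1/8)·8 = 251/48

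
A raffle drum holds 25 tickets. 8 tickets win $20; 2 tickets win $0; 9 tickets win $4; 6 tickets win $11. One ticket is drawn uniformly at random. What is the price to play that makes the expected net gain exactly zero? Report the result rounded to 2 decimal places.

E[payout] = (8/25)·20 + (2/25)·0 + (9/25)·4 + (6/25)·11 = 262/25
Fair fee = E[payout] = 262/25 ≈ $10.48

$10.48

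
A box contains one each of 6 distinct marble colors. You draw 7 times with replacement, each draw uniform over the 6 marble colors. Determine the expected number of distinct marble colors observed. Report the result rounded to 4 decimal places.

4.3255

Let Xⱼ=1 if type j appears at least once. P(Xⱼ=1) = 1 − ((6−1)/6)^7 = 201811/279936.
E[#distinct] = 6·201811/279936 = 201811/46656.
≈ 4.3255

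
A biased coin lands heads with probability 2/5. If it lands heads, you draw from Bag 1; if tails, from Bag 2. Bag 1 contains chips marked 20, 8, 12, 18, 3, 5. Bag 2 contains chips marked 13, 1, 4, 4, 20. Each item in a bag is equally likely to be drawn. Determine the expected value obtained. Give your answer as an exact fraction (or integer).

236/25

E[X | Bag 1] = (20 + 8 + 12 + 18 + 3 + 5)/6 = 11
E[X | Bag 2] = (13 + 1 + 4 + 4 + 20)/5 = 42/5
E[X] = (2/5)·11 + (3/5)·42/5 = 236/25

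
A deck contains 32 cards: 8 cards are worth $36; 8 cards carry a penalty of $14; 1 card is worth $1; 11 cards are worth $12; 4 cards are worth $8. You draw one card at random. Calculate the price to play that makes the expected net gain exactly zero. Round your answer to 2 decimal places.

E[payout] = (8/32)·36 + (8/32)·(-14) + (1/32)·1 + (11/32)·12 + (4/32)·8 = 341/32
Fair fee = E[payout] = 341/32 ≈ $10.66

$10.66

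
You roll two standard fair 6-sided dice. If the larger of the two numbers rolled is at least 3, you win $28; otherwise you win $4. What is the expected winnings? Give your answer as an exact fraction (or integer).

76/3 dollars

E[payout] = (1/9)·4 + (8/9)·28 = 76/3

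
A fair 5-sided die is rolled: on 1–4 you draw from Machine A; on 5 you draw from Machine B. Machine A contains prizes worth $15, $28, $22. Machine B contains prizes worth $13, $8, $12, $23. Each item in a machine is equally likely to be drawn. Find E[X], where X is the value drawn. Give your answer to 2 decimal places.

$20.13

E[X | Machine A] = (15 + 28 + 22)/3 = 65/3
E[X | Machine B] = (13 + 8 + 12 + 23)/4 = 14
E[X] = (4/5)·65/3 + (1/5)·14 = 302/15 ≈ 20.13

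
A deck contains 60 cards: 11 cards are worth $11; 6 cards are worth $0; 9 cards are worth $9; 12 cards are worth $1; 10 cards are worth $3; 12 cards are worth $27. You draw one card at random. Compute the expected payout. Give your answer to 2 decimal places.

$9.47

E[payout] = (11/60)·11 + (6/60)·0 + (9/60)·9 + (12/60)·1 + (10/60)·3 + (12/60)·27 = 142/15
≈ $9.47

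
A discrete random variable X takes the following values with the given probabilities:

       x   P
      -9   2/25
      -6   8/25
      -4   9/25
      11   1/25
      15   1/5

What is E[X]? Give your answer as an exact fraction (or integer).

-16/25

E[X] = (2/25)·(-9) + (8/25)·(-6) + (9/25)·(-4) + (1/25)·11 + (1/5)·15
     = -16/25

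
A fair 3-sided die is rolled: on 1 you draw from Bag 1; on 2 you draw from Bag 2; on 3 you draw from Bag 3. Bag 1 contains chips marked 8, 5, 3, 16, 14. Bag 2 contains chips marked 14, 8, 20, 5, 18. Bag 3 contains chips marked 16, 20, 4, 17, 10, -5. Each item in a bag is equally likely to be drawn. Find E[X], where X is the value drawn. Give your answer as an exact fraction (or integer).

488/45

E[X | Bag 1] = (8 + 5 + 3 + 16 + 14)/5 = 46/5
E[X | Bag 2] = (14 + 8 + 20 + 5 + 18)/5 = 13
E[X | Bag 3] = (16 + 20 + 4 + 17 + 10 − 5)/6 = 31/3
E[X] = (1/3)·46/5 + (1/3)·13 + (1/3)·31/3 = 488/45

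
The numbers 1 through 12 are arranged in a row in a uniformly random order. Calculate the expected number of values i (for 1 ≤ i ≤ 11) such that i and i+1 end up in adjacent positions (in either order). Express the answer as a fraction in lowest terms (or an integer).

For each i ∈ {1,…,11}, let Xᵢ = 1 if i and i+1 are adjacent. P(Xᵢ=1) = 2·(12−1)!/12! = 2/12.
By linearity, E[ΣXᵢ] = (11)·(2/12) = 11/6.

11/6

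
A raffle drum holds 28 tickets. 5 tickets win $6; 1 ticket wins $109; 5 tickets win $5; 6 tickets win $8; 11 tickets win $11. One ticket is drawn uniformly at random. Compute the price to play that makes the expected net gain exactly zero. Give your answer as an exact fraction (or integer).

E[payout] = (5/28)·6 + (1/28)·109 + (5/28)·5 + (6/28)·8 + (11/28)·11 = 333/28
Fair fee = E[payout] = 333/28

333/28 dollars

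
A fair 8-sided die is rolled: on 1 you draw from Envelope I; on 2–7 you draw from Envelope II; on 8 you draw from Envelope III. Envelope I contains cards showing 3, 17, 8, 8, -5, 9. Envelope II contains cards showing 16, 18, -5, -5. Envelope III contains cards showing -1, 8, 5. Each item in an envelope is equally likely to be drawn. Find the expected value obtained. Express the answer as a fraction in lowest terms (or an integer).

35/6

E[X | Envelope I] = (3 + 17 + 8 + 8 − 5 + 9)/6 = 20/3
E[X | Envelope II] = (16 + 18 − 5 − 5)/4 = 6
E[X | Envelope III] = (-1 + 8 + 5)/3 = 4
E[X] = (1/8)·20/3 + (3/4)·6 + (1/8)·4 = 35/6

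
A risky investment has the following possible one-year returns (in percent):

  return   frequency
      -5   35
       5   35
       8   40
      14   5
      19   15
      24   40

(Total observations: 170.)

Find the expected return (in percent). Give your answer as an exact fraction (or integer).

327/34

Total = 170, so P(return=-5) = 35/170, etc.
E[X] = (7/34)·(-5) + (7/34)·5 + (4/17)·8 + (1/34)·14 + (3/34)·19 + (4/17)·24
     = 327/34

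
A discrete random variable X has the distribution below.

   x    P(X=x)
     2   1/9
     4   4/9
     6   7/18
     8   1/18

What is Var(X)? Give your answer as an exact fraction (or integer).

185/81

E[X] = (1/9)·2 + (4/9)·4 + (7/18)·6 + (1/18)·8 = 43/9
E[X²] = (1/9)·4 + (4/9)·16 + (7/18)·36 + (1/18)·64 = 226/9
Var(X) = 226/9 − (43/9)² = 185/81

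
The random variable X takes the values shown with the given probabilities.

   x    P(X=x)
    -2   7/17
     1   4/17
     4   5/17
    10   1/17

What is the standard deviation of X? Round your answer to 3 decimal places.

3.330

E[X] = 20/17, E[X²] = 212/17
Var(X) = E[X²] − (E[X])² = 212/17 − 400/289 = 3204/289
SD(X) = √(3204/289) ≈ 3.330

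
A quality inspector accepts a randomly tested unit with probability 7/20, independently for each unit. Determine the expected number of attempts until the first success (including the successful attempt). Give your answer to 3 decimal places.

For a geometric distribution, E[trials] = 1/p = 1/(7/20) = 20/7.
≈ 2.857

2.857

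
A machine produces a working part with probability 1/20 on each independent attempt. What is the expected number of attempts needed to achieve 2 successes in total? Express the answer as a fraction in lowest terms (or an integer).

40

By linearity (sum of 2 independent geometric waits), E[trials] = 2/p = 2/(1/20) = 40.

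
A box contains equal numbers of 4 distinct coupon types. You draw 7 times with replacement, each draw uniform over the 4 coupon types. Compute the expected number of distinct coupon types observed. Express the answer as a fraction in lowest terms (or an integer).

Let Xⱼ=1 if type j appears at least once. P(Xⱼ=1) = 1 − ((4−1)/4)^7 = 14197/16384.
E[#distinct] = 4·14197/16384 = 14197/4096.

14197/4096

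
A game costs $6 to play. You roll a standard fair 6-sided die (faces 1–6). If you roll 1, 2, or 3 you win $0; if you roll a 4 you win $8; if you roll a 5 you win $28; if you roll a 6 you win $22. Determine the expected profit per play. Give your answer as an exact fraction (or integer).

11/3 dollars

E[payout] = (1/2)·0 + (1/6)·8 + (1/6)·22 + (1/6)·28 = 29/3
Expected profit = 29/3 − 6 = 11/3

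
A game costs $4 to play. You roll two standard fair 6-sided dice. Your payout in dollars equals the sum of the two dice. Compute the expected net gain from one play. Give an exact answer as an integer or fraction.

Distribution of the sum of the two dice: 2 w.p. 1/36, 3 w.p. 1/18, 4 w.p. 1/12, 5 w.p. 1/9, 6 w.p. 5/36, 7 w.p. 1/6, …
E[payout] = (1/36)·2 + (1/18)·3 + (1/12)·4 + (1/9)·5 + (5/36)·6 + (1/6)·7 + (5/36)·8 + (1/9)·9 + (1/12)·10 + (1/18)·11 + (1/36)·12 = 7
Expected profit = 7 − 4 = 3

$3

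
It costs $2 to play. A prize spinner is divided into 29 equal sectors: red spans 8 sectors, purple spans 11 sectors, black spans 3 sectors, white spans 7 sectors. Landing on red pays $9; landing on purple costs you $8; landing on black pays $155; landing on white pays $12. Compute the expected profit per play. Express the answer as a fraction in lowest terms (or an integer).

475/29 dollars

E[payout] = (8/29)·9 + (11/29)·(-8) + (3/29)·155 + (7/29)·12 = 533/29
Expected profit = 533/29 − 2 = 475/29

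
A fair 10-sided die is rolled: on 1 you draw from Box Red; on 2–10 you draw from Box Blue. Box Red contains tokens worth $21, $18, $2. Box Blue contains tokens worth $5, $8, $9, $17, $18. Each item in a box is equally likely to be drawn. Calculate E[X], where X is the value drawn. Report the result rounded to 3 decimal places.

E[X | Box Red] = (21 + 18 + 2)/3 = 41/3
E[X | Box Blue] = (5 + 8 + 9 + 17 + 18)/5 = 57/5
E[X] = (1/10)·41/3 + (9/10)·57/5 = 872/75 ≈ 11.627

$11.627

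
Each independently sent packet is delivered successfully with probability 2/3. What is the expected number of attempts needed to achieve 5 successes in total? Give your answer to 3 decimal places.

By linearity (sum of 5 independent geometric waits), E[trials] = 5/p = 5/(2/3) = 15/2.
≈ 7.500

7.500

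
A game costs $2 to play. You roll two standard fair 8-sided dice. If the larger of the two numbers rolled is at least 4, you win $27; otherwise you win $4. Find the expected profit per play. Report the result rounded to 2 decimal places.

E[payout] = (9/64)·4 + (55/64)·27 = 1521/64
Expected profit = 1521/64 − 2 = 1393/64 ≈ $21.77

$21.77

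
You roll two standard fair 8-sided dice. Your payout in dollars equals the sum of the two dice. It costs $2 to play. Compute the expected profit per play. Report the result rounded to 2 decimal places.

Distribution of the sum of the two dice: 2 w.p. 1/64, 3 w.p. 1/32, 4 w.p. 3/64, 5 w.p. 1/16, 6 w.p. 5/64, 7 w.p. 3/32, …
E[payout] = (1/64)·2 + (1/32)·3 + (3/64)·4 + (1/16)·5 + (5/64)·6 + (3/32)·7 + (7/64)·8 + (1/8)·9 + (7/64)·10 + (3/32)·11 + (5/64)·12 + (1/16)·13 + (3/64)·14 + (1/32)·15 + (1/64)·16 = 9
Expected profit = 9 − 2 = 7 ≈ $7.00

$7.00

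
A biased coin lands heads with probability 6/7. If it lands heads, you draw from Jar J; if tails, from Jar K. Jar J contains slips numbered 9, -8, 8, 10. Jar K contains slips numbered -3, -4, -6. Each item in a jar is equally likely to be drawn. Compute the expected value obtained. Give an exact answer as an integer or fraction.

E[X | Jar J] = (9 − 8 + 8 + 10)/4 = 19/4
E[X | Jar K] = (-3 − 4 − 6)/3 = -13/3
E[X] = (6/7)·19/4 + (1/7)·(-13/3) = 145/42

145/42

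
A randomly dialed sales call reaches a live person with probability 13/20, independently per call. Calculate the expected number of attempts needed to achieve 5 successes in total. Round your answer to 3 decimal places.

By linearity (sum of 5 independent geometric waits), E[trials] = 5/p = 5/(13/20) = 100/13.
≈ 7.692

7.692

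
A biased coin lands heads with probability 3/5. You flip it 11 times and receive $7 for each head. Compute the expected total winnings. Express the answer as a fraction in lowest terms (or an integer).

E[#heads] = 11·3/5 = 33/5 (linearity over flips).
E[winnings] = 7·33/5 = 231/5.

231/5 dollars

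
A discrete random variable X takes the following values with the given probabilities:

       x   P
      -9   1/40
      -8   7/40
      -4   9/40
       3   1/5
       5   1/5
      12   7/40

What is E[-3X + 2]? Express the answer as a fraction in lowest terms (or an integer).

-61/40

E[-3x+2] = (1/40)·29 + (7/40)·26 + (9/40)·14 + (1/5)·(-7) + (1/5)·(-13) + (7/40)·(-34)
     = -61/40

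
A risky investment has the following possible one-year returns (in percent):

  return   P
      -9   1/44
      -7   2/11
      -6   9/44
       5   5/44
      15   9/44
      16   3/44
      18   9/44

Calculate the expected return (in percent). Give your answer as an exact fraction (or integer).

251/44

E[X] = (1/44)·(-9) + (2/11)·(-7) + (9/44)·(-6) + (5/44)·5 + (9/44)·15 + (3/44)·16 + (9/44)·18
     = 251/44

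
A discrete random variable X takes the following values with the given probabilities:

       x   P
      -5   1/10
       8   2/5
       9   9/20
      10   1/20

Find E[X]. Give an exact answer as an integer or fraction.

29/4

E[X] = (1/10)·(-5) + (2/5)·8 + (9/20)·9 + (1/20)·10
     = 29/4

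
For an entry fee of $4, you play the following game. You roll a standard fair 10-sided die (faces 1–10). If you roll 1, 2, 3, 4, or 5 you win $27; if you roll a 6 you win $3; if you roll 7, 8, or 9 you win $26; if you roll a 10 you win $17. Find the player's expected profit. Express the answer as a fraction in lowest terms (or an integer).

E[payout] = (1/10)·3 + (1/10)·17 + (3/10)·26 + (1/2)·27 = 233/10
Expected profit = 233/10 − 4 = 193/10

193/10 dollars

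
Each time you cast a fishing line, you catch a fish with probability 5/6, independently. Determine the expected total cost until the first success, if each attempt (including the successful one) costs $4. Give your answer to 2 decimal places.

$4.80

E[#attempts] = 1/p = 6/5; E[cost] = 4·6/5 = 24/5.
≈ 4.80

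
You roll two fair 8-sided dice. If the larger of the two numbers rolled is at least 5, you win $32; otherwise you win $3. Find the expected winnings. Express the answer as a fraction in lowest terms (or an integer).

E[payout] = (1/4)·3 + (3/4)·32 = 99/4

99/4 dollars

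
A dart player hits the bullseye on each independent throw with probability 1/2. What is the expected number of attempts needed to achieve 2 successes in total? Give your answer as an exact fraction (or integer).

By linearity (sum of 2 independent geometric waits), E[trials] = 2/p = 2/(1/2) = 4.

4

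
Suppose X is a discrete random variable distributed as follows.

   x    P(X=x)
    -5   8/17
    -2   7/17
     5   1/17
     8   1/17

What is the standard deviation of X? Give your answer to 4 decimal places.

3.5820

E[X] = -41/17, E[X²] = 317/17
Var(X) = E[X²] − (E[X])² = 317/17 − 1681/289 = 3708/289
SD(X) = √(3708/289) ≈ 3.5820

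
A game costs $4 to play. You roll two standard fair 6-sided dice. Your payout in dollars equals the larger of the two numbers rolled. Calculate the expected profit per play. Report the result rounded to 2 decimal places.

$0.47

Distribution of the larger of the two numbers rolled: 1 w.p. 1/36, 2 w.p. 1/12, 3 w.p. 5/36, 4 w.p. 7/36, 5 w.p. 1/4, 6 w.p. 11/36
E[payout] = (1/36)·1 + (1/12)·2 + (5/36)·3 + (7/36)·4 + (1/4)·5 + (11/36)·6 = 161/36
Expected profit = 161/36 − 4 = 17/36 ≈ $0.47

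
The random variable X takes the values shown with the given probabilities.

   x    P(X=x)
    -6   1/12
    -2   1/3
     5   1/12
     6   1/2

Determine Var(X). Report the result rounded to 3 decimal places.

E[X] = (1/12)·(-6) + (1/3)·(-2) + (1/12)·5 + (1/2)·6 = 9/4
E[X²] = (1/12)·36 + (1/3)·4 + (1/12)·25 + (1/2)·36 = 293/12
Var(X) = 293/12 − (9/4)² = 929/48 ≈ 19.354

19.354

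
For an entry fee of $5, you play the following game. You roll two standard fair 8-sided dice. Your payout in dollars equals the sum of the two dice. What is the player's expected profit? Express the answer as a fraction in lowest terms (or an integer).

$4

Distribution of the sum of the two dice: 2 w.p. 1/64, 3 w.p. 1/32, 4 w.p. 3/64, 5 w.p. 1/16, 6 w.p. 5/64, 7 w.p. 3/32, …
E[payout] = (1/64)·2 + (1/32)·3 + (3/64)·4 + (1/16)·5 + (5/64)·6 + (3/32)·7 + (7/64)·8 + (1/8)·9 + (7/64)·10 + (3/32)·11 + (5/64)·12 + (1/16)·13 + (3/64)·14 + (1/32)·15 + (1/64)·16 = 9
Expected profit = 9 − 5 = 4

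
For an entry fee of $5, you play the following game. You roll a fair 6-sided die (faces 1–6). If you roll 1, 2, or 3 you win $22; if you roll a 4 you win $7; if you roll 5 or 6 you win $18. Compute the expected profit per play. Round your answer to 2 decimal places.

E[payout] = (1/6)·7 + (1/3)·18 + (1/2)·22 = 109/6
Expected profit = 109/6 − 5 = 79/6 ≈ $13.17

$13.17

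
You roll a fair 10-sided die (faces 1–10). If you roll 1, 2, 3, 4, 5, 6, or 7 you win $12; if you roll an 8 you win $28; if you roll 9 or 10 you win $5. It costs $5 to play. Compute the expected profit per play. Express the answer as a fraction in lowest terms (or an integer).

E[payout] = (1/5)·5 + (7/10)·12 + (1/10)·28 = 61/5
Expected profit = 61/5 − 5 = 36/5

36/5 dollars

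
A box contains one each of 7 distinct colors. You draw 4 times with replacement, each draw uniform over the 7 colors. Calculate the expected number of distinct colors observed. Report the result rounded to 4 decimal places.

3.2216

Let Xⱼ=1 if type j appears at least once. P(Xⱼ=1) = 1 − ((7−1)/7)^4 = 1105/2401.
E[#distinct] = 7·1105/2401 = 1105/343.
≈ 3.2216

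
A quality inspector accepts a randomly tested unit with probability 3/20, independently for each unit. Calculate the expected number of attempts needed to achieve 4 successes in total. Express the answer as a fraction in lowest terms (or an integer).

80/3

By linearity (sum of 4 independent geometric waits), E[trials] = 4/p = 4/(3/20) = 80/3.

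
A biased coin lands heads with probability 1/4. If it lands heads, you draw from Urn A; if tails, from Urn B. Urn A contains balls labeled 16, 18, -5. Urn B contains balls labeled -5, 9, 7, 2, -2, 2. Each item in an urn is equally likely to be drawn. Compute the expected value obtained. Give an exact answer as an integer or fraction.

97/24

E[X | Urn A] = (16 + 18 − 5)/3 = 29/3
E[X | Urn B] = (-5 + 9 + 7 + 2 − 2 + 2)/6 = 13/6
E[X] = (1/4)·29/3 + (3/4)·13/6 = 97/24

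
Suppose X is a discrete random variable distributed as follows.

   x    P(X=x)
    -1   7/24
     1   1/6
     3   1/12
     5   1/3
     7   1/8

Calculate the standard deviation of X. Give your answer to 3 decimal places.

E[X] = 8/3, E[X²] = 47/3
Var(X) = E[X²] − (E[X])² = 47/3 − 64/9 = 77/9
SD(X) = √(77/9) ≈ 2.925

2.925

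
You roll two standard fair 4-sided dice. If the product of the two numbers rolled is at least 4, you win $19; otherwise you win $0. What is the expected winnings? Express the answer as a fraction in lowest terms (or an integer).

E[payout] = (5/16)·0 + (11/16)·19 = 209/16

209/16 dollars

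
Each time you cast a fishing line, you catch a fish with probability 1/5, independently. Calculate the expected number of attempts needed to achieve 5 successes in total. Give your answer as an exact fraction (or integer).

By linearity (sum of 5 independent geometric waits), E[trials] = 5/p = 5/(1/5) = 25.

25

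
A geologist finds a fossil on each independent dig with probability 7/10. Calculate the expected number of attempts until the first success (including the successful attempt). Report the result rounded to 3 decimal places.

For a geometric distribution, E[trials] = 1/p = 1/(7/10) = 10/7.
≈ 1.429

1.429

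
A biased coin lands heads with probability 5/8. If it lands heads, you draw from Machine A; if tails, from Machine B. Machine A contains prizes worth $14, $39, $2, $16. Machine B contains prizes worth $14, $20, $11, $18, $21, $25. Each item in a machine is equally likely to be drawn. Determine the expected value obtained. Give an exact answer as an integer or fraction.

E[X | Machine A] = (14 + 39 + 2 + 16)/4 = 71/4
E[X | Machine B] = (14 + 20 + 11 + 18 + 21 + 25)/6 = 109/6
E[X] = (5/8)·71/4 + (3/8)·109/6 = 573/32

573/32 dollars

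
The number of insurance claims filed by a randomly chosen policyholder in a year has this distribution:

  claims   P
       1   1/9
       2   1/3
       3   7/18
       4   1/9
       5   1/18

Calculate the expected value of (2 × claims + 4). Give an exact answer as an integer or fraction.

28/3

E[2x+4] = (1/9)·6 + (1/3)·8 + (7/18)·10 + (1/9)·12 + (1/18)·14
     = 28/3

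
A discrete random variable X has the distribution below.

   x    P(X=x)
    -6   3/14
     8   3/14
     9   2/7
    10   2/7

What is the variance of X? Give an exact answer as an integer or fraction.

E[X] = (3/14)·(-6) + (3/14)·8 + (2/7)·9 + (2/7)·10 = 41/7
E[X²] = (3/14)·36 + (3/14)·64 + (2/7)·81 + (2/7)·100 = 512/7
Var(X) = 512/7 − (41/7)² = 1903/49

1903/49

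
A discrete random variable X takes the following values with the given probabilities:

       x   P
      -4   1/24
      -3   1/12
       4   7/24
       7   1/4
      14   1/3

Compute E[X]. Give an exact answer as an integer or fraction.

E[X] = (1/24)·(-4) + (1/12)·(-3) + (7/24)·4 + (1/4)·7 + (1/3)·14
     = 43/6

43/6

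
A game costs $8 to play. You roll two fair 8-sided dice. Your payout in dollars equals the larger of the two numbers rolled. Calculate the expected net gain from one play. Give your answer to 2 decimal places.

Distribution of the larger of the two numbers rolled: 1 w.p. 1/64, 2 w.p. 3/64, 3 w.p. 5/64, 4 w.p. 7/64, 5 w.p. 9/64, 6 w.p. 11/64, …
E[payout] = (1/64)·1 + (3/64)·2 + (5/64)·3 + (7/64)·4 + (9/64)·5 + (11/64)·6 + (13/64)·7 + (15/64)·8 = 93/16
Expected profit = 93/16 − 8 = -35/16 ≈ -$2.19

-$2.19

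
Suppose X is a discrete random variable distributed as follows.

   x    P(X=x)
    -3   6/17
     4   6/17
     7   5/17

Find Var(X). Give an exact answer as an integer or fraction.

E[X] = (6/17)·(-3) + (6/17)·4 + (5/17)·7 = 41/17
E[X²] = (6/17)·9 + (6/17)·16 + (5/17)·49 = 395/17
Var(X) = 395/17 − (41/17)² = 5034/289

5034/289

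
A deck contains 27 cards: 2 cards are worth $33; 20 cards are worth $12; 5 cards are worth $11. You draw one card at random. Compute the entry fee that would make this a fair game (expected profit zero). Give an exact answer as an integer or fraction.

E[payout] = (2/27)·33 + (20/27)·12 + (5/27)·11 = 361/27
Fair fee = E[payout] = 361/27

361/27 dollars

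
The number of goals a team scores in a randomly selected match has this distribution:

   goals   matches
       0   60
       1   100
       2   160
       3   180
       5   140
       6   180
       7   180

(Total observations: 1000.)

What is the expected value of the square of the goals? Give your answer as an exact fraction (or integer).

Total = 1000, so P(goals=0) = 60/1000, etc.
E[X²] = (3/50)·0 + (1/10)·1 + (4/25)·4 + (9/50)·9 + (7/50)·25 + (9/50)·36 + (9/50)·49
     = 529/25

529/25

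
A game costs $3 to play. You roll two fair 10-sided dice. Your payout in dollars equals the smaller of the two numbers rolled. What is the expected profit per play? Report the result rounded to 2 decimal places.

$0.85

Distribution of the smaller of the two numbers rolled: 1 w.p. 19/100, 2 w.p. 17/100, 3 w.p. 3/20, 4 w.p. 13/100, 5 w.p. 11/100, 6 w.p. 9/100, …
E[payout] = (19/100)·1 + (17/100)·2 + (3/20)·3 + (13/100)·4 + (11/100)·5 + (9/100)·6 + (7/100)·7 + (1/20)·8 + (3/100)·9 + (1/100)·10 = 77/20
Expected profit = 77/20 − 3 = 17/20 ≈ $0.85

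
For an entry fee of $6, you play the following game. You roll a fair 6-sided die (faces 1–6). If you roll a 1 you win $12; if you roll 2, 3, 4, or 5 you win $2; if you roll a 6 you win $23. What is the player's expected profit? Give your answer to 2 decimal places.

E[payout] = (2/3)·2 + (1/6)·12 + (1/6)·23 = 43/6
Expected profit = 43/6 − 6 = 7/6 ≈ $1.17

$1.17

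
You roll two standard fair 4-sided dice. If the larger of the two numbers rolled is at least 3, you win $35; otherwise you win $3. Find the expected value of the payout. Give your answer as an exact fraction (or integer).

E[payout] = (1/4)·3 + (3/4)·35 = 27

$27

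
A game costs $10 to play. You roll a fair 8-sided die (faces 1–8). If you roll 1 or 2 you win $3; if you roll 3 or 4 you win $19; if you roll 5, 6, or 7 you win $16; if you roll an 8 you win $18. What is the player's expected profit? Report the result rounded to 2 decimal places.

E[payout] = (1/4)·3 + (3/8)·16 + (1/8)·18 + (1/4)·19 = 55/4
Expected profit = 55/4 − 10 = 15/4 ≈ $3.75

$3.75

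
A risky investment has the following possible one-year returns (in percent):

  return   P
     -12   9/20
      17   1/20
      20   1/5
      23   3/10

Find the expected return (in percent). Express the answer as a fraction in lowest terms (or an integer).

E[X] = (9/20)·(-12) + (1/20)·17 + (1/5)·20 + (3/10)·23
     = 127/20

127/20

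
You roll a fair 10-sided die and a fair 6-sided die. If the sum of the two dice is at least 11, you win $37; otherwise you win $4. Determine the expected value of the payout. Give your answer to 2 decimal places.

E[payout] = (13/20)·4 + (7/20)·37 = 311/20
≈ $15.55

$15.55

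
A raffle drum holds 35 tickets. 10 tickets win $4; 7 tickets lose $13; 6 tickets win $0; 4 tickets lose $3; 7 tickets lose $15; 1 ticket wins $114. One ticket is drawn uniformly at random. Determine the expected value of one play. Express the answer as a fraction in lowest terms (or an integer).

-54/35 dollars

E[payout] = (10/35)·4 + (7/35)·(-13) + (6/35)·0 + (4/35)·(-3) + (7/35)·(-15) + (1/35)·114 = -54/35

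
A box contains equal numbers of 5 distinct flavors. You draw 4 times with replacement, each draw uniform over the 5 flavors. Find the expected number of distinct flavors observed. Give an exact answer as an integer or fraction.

369/125

Let Xⱼ=1 if type j appears at least once. P(Xⱼ=1) = 1 − ((5−1)/5)^4 = 369/625.
E[#distinct] = 5·369/625 = 369/125.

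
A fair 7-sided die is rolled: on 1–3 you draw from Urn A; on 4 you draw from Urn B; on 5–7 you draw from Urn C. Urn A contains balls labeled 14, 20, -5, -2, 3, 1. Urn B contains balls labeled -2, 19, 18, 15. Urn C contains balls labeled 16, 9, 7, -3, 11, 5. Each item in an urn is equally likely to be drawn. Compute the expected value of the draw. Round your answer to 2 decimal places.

E[X | Urn A] = (14 + 20 − 5 − 2 + 3 + 1)/6 = 31/6
E[X | Urn B] = (-2 + 19 + 18 + 15)/4 = 25/2
E[X | Urn C] = (16 + 9 + 7 − 3 + 11 + 5)/6 = 15/2
E[X] = (3/7)·31/6 + (1/7)·25/2 + (3/7)·15/2 = 101/14 ≈ 7.21

7.21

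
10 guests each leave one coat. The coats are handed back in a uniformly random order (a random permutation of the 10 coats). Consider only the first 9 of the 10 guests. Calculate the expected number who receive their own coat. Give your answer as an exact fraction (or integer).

9/10

Let Xᵢ = 1 if person i gets their own coat. For each i, P(Xᵢ=1) = 1/10.
By linearity of expectation, E[X₁+…+X_9] = 9·(1/10) = 9/10.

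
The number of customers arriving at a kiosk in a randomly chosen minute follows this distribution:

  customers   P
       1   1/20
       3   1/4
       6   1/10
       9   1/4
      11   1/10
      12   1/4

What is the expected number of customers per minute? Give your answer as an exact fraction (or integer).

31/4

E[X] = (1/20)·1 + (1/4)·3 + (1/10)·6 + (1/4)·9 + (1/10)·11 + (1/4)·12
     = 31/4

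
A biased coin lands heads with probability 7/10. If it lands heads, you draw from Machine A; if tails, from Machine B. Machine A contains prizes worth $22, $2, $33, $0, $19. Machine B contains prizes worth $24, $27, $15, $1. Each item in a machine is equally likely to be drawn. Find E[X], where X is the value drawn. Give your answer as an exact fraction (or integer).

3133/200 dollars

E[X | Machine A] = (22 + 2 + 33 + 0 + 19)/5 = 76/5
E[X | Machine B] = (24 + 27 + 15 + 1)/4 = 67/4
E[X] = (7/10)·76/5 + (3/10)·67/4 = 3133/200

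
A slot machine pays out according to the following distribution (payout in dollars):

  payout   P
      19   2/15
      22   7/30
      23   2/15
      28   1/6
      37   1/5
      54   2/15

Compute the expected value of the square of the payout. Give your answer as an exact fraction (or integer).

E[X²] = (2/15)·361 + (7/30)·484 + (2/15)·529 + (1/6)·784 + (1/5)·1369 + (2/15)·2916
     = 15373/15

15373/15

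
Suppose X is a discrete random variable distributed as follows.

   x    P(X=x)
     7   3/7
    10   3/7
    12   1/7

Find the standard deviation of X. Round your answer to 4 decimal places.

E[X] = 9, E[X²] = 591/7
Var(X) = E[X²] − (E[X])² = 591/7 − 81 = 24/7
SD(X) = √(24/7) ≈ 1.8516

1.8516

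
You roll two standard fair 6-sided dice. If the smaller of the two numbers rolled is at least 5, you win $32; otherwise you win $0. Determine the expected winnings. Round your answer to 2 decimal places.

E[payout] = (8/9)·0 + (1/9)·32 = 32/9
≈ $3.56

$3.56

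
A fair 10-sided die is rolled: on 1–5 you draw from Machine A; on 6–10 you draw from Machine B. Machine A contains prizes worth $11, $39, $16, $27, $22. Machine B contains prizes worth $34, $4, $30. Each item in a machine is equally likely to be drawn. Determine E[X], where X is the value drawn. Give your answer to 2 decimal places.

E[X | Machine A] = (11 + 39 + 16 + 27 + 22)/5 = 23
E[X | Machine B] = (34 + 4 + 30)/3 = 68/3
E[X] = (1/2)·23 + (1/2)·68/3 = 137/6 ≈ 22.83

$22.83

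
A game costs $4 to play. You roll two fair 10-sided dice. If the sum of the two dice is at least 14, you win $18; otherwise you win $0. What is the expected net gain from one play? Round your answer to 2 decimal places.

E[payout] = (18/25)·0 + (7/25)·18 = 126/25
Expected profit = 126/25 − 4 = 26/25 ≈ $1.04

$1.04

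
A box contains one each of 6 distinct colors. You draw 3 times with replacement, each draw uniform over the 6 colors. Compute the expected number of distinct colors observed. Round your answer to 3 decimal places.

Let Xⱼ=1 if type j appears at least once. P(Xⱼ=1) = 1 − ((6−1)/6)^3 = 91/216.
E[#distinct] = 6·91/216 = 91/36.
≈ 2.528

2.528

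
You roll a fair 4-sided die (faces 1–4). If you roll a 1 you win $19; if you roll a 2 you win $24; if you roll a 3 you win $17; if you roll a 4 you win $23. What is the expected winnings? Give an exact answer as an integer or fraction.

E[payout] = (1/4)·17 + (1/4)·19 + (1/4)·23 + (1/4)·24 = 83/4

83/4 dollars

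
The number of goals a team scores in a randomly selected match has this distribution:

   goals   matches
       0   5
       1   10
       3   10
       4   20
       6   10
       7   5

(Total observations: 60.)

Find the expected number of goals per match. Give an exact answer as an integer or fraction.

43/12

Total = 60, so P(goals=0) = 5/60, etc.
E[X] = (1/12)·0 + (1/6)·1 + (1/6)·3 + (1/3)·4 + (1/6)·6 + (1/12)·7
     = 43/12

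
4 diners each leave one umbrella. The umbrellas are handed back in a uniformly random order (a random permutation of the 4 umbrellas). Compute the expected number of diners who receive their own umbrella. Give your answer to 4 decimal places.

Let Xᵢ = 1 if person i gets their own umbrella. For each i, P(Xᵢ=1) = 1/4.
By linearity of expectation, E[X₁+…+X_4] = 4·(1/4) = 1.
≈ 1.0000

1.0000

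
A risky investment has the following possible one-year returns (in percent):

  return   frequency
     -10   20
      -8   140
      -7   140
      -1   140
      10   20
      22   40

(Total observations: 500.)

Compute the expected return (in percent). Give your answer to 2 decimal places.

-2.72

Total = 500, so P(return=-10) = 20/500, etc.
E[X] = (1/25)·(-10) + (7/25)·(-8) + (7/25)·(-7) + (7/25)·(-1) + (1/25)·10 + (2/25)·22
     = -68/25 ≈ -2.72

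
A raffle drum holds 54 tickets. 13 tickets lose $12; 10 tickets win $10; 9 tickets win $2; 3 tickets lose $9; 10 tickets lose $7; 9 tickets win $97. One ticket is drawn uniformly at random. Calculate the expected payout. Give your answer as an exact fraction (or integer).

41/3 dollars

E[payout] = (13/54)·(-12) + (10/54)·10 + (9/54)·2 + (3/54)·(-9) + (10/54)·(-7) + (9/54)·97 = 41/3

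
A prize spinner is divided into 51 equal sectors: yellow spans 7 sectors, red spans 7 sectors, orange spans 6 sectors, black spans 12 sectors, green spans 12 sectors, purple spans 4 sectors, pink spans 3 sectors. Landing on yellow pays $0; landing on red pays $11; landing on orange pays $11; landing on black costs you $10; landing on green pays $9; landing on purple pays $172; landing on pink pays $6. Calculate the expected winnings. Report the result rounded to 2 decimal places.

E[payout] = (7/51)·0 + (7/51)·11 + (6/51)·11 + (12/51)·(-10) + (12/51)·9 + (4/51)·172 + (3/51)·6 = 279/17
≈ $16.41

$16.41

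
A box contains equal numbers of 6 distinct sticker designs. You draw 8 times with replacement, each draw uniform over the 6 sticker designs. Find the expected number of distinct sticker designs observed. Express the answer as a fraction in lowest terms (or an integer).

Let Xⱼ=1 if type j appears at least once. P(Xⱼ=1) = 1 − ((6−1)/6)^8 = 1288991/1679616.
E[#distinct] = 6·1288991/1679616 = 1288991/279936.

1288991/279936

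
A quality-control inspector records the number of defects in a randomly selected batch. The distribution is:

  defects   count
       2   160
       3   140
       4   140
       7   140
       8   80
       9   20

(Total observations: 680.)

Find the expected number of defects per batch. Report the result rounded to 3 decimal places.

Total = 680, so P(defects=2) = 160/680, etc.
E[X] = (4/17)·2 + (7/34)·3 + (7/34)·4 + (7/34)·7 + (2/17)·8 + (1/34)·9
     = 155/34 ≈ 4.559

4.559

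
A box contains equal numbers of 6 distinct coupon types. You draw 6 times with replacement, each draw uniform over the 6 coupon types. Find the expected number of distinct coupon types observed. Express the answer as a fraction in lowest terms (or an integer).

31031/7776

Let Xⱼ=1 if type j appears at least once. P(Xⱼ=1) = 1 − ((6−1)/6)^6 = 31031/46656.
E[#distinct] = 6·31031/46656 = 31031/7776.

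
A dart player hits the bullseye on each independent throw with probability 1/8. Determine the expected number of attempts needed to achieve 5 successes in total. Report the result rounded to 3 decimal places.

By linearity (sum of 5 independent geometric waits), E[trials] = 5/p = 5/(1/8) = 40.
≈ 40.000

40.000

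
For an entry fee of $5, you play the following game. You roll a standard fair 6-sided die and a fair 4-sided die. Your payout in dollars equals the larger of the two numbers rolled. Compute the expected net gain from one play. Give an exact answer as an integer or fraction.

-13/12 dollars

Distribution of the larger of the two numbers rolled: 1 w.p. 1/24, 2 w.p. 1/8, 3 w.p. 5/24, 4 w.p. 7/24, 5 w.p. 1/6, 6 w.p. 1/6
E[payout] = (1/24)·1 + (1/8)·2 + (5/24)·3 + (7/24)·4 + (1/6)·5 + (1/6)·6 = 47/12
Expected profit = 47/12 − 5 = -13/12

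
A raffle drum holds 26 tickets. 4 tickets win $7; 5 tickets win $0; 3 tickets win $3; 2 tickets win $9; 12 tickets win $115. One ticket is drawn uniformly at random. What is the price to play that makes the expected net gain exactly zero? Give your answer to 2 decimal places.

$55.19

E[payout] = (4/26)·7 + (5/26)·0 + (3/26)·3 + (2/26)·9 + (12/26)·115 = 1435/26
Fair fee = E[payout] = 1435/26 ≈ $55.19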